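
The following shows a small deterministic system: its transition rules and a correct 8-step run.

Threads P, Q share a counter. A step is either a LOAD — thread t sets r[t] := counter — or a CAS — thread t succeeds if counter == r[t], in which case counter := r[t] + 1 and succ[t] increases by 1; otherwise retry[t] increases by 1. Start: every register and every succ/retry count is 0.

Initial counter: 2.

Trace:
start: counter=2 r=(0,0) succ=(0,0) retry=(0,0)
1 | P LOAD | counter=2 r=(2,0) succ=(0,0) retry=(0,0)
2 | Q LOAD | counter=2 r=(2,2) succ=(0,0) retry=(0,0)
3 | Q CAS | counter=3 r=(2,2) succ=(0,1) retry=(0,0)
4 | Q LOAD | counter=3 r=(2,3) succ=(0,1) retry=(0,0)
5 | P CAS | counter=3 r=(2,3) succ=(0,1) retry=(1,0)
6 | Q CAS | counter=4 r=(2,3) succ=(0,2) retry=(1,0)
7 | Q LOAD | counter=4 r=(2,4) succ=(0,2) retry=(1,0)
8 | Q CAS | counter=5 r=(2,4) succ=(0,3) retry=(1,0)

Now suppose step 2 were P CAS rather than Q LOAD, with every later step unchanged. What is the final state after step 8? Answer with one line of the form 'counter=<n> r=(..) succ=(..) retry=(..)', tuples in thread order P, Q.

counter=5 r=(2,4) succ=(1,2) retry=(1,1)

(re-executing from step 2 with the substitution; state before step 2: counter=2 r=(2,0) succ=(0,0) retry=(0,0))
2 | P CAS | counter=3 r=(2,0) succ=(1,0) retry=(0,0)
3 | Q CAS | counter=3 r=(2,0) succ=(1,0) retry=(0,1)
4 | Q LOAD | counter=3 r=(2,3) succ=(1,0) retry=(0,1)
5 | P CAS | counter=3 r=(2,3) succ=(1,0) retry=(1,1)
6 | Q CAS | counter=4 r=(2,3) succ=(1,1) retry=(1,1)
7 | Q LOAD | counter=4 r=(2,4) succ=(1,1) retry=(1,1)
8 | Q CAS | counter=5 r=(2,4) succ=(1,2) retry=(1,1)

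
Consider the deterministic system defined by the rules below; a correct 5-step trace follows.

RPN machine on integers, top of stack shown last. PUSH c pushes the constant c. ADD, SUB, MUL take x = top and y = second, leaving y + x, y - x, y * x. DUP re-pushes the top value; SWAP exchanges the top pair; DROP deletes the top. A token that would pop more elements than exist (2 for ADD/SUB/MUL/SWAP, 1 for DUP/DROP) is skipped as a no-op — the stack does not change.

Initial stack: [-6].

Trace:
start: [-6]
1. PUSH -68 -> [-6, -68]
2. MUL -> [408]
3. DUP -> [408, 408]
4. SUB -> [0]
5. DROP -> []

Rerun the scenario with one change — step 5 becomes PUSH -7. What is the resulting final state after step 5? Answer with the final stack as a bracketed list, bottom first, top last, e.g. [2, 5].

(re-executing from step 5 with the substitution; state before step 5: [0])
5. PUSH -7 -> [0, -7]

[0, -7]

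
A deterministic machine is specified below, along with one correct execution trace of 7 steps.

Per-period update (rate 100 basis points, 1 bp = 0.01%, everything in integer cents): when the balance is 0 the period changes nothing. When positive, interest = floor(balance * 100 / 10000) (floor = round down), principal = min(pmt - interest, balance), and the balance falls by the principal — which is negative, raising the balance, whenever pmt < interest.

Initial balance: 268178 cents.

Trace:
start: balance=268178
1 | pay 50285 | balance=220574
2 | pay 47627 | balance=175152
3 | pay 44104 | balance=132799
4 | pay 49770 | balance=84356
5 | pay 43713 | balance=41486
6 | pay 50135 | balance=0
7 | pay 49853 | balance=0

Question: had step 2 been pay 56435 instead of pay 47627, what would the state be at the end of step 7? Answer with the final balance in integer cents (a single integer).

0

(re-executing from step 2 with the substitution; state before step 2: balance=220574)
2 | pay 56435 | balance=166344
3 | pay 44104 | balance=123903
4 | pay 49770 | balance=75372
5 | pay 43713 | balance=32412
6 | pay 50135 | balance=0
7 | pay 49853 | balance=0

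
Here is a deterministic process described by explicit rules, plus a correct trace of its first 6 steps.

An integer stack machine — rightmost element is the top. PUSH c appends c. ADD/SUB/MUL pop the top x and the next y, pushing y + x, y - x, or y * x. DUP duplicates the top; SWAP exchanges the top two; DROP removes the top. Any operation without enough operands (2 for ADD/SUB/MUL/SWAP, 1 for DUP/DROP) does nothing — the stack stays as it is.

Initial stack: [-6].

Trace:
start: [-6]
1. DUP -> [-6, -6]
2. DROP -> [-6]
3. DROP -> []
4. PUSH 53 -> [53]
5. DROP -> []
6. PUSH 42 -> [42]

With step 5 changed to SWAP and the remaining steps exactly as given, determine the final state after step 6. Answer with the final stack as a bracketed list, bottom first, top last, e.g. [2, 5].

[53, 42]

(re-executing from step 5 with the substitution; state before step 5: [53])
5. SWAP -> [53]
6. PUSH 42 -> [53, 42]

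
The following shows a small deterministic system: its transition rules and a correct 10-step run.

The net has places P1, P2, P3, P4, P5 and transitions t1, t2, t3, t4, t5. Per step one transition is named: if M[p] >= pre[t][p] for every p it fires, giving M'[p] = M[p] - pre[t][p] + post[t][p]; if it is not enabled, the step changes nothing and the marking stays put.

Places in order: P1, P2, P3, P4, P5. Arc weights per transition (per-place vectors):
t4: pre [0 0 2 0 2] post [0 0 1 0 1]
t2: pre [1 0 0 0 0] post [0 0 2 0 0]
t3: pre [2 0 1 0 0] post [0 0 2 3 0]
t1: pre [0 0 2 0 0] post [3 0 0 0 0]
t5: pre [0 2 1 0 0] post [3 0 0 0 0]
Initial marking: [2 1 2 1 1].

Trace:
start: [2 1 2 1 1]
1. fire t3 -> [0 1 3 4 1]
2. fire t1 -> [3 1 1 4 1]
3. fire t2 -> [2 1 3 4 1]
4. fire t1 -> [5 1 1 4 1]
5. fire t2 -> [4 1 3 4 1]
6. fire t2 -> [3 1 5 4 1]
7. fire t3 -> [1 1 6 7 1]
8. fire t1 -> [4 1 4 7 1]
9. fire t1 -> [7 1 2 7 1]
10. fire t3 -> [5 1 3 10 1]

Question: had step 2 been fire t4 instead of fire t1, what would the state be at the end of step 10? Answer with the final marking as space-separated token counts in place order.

5 1 2 7 1

(re-executing from step 2 with the substitution; state before step 2: [0 1 3 4 1])
2. fire t4 -> [0 1 3 4 1]
3. fire t2 -> [0 1 3 4 1]
4. fire t1 -> [3 1 1 4 1]
5. fire t2 -> [2 1 3 4 1]
6. fire t2 -> [1 1 5 4 1]
7. fire t3 -> [1 1 5 4 1]
8. fire t1 -> [4 1 3 4 1]
9. fire t1 -> [7 1 1 4 1]
10. fire t3 -> [5 1 2 7 1]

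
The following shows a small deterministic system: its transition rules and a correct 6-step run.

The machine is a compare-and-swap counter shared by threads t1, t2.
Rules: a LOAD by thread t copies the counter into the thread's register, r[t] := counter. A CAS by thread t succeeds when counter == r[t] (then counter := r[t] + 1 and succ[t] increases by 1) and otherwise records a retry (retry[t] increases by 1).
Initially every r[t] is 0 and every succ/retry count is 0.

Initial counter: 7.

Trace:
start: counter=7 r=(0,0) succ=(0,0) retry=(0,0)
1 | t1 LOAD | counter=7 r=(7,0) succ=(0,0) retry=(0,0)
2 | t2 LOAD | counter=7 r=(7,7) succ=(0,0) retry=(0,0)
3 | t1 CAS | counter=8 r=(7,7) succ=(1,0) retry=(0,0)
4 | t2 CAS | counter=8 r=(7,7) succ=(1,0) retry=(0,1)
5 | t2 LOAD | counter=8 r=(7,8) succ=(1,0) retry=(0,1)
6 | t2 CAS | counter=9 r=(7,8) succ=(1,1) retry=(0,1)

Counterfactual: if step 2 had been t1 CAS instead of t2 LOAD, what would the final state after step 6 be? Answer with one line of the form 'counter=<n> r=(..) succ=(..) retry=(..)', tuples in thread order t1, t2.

counter=9 r=(7,8) succ=(1,1) retry=(1,1)

(re-executing from step 2 with the substitution; state before step 2: counter=7 r=(7,0) succ=(0,0) retry=(0,0))
2 | t1 CAS | counter=8 r=(7,0) succ=(1,0) retry=(0,0)
3 | t1 CAS | counter=8 r=(7,0) succ=(1,0) retry=(1,0)
4 | t2 CAS | counter=8 r=(7,0) succ=(1,0) retry=(1,1)
5 | t2 LOAD | counter=8 r=(7,8) succ=(1,0) retry=(1,1)
6 | t2 CAS | counter=9 r=(7,8) succ=(1,1) retry=(1,1)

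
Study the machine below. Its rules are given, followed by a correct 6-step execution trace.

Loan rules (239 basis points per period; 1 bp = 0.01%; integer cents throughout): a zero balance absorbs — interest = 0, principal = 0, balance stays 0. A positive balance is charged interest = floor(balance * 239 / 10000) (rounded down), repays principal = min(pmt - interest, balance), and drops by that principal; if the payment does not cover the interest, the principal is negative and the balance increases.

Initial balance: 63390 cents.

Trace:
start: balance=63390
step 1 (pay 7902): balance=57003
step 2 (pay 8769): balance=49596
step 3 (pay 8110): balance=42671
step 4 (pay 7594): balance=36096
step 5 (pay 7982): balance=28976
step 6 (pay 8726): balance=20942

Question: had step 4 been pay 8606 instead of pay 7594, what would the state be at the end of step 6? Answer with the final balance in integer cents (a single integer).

19881

(re-executing from step 4 with the substitution; state before step 4: balance=42671)
step 4 (pay 8606): balance=35084
step 5 (pay 7982): balance=27940
step 6 (pay 8726): balance=19881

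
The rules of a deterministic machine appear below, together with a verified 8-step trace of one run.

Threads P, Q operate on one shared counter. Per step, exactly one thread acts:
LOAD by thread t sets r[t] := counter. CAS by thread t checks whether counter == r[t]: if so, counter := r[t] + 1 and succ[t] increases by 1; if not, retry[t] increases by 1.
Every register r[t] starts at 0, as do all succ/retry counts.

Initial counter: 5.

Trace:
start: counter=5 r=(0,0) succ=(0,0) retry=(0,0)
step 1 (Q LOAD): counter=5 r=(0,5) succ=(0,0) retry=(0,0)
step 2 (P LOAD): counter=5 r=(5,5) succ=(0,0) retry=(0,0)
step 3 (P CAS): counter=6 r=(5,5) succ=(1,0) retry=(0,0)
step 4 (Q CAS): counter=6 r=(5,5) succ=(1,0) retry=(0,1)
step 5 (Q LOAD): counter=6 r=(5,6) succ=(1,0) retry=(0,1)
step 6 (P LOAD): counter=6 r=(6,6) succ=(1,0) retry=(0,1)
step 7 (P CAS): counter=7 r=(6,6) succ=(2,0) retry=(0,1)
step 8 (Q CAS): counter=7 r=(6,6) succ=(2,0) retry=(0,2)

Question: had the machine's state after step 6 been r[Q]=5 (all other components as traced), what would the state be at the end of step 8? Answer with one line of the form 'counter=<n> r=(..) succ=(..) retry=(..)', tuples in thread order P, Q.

counter=7 r=(6,5) succ=(2,0) retry=(0,2)

state after step 6 := counter=6 r=(6,5) succ=(1,0) retry=(0,1)
step 7 (P CAS): counter=7 r=(6,5) succ=(2,0) retry=(0,1)
step 8 (Q CAS): counter=7 r=(6,5) succ=(2,0) retry=(0,2)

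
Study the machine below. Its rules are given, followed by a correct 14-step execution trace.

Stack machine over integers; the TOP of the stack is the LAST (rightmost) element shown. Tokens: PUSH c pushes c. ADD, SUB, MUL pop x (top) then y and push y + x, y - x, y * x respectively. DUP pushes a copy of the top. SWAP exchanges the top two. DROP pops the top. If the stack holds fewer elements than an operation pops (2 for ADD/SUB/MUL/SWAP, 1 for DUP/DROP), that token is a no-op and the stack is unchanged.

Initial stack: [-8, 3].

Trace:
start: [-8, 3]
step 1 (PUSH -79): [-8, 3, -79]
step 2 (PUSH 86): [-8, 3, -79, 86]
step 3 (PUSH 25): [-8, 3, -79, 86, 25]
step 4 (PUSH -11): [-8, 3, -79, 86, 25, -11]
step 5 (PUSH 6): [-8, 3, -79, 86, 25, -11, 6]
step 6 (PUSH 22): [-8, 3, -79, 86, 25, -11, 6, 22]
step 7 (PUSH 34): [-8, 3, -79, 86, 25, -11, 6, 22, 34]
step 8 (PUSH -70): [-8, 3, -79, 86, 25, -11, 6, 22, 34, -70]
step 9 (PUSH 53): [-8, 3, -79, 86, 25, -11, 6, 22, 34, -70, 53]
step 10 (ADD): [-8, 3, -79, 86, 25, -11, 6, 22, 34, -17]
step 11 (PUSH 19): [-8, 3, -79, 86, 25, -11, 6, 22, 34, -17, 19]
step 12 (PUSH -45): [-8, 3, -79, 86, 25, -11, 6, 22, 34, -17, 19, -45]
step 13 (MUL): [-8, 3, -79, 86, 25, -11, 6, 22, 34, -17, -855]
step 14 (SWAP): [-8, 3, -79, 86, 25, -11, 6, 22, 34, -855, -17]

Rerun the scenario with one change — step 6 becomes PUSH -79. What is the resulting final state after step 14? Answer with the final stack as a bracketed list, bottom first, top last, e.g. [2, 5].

(re-executing from step 6 with the substitution; state before step 6: [-8, 3, -79, 86, 25, -11, 6])
step 6 (PUSH -79): [-8, 3, -79, 86, 25, -11, 6, -79]
step 7 (PUSH 34): [-8, 3, -79, 86, 25, -11, 6, -79, 34]
step 8 (PUSH -70): [-8, 3, -79, 86, 25, -11, 6, -79, 34, -70]
step 9 (PUSH 53): [-8, 3, -79, 86, 25, -11, 6, -79, 34, -70, 53]
step 10 (ADD): [-8, 3, -79, 86, 25, -11, 6, -79, 34, -17]
step 11 (PUSH 19): [-8, 3, -79, 86, 25, -11, 6, -79, 34, -17, 19]
step 12 (PUSH -45): [-8, 3, -79, 86, 25, -11, 6, -79, 34, -17, 19, -45]
step 13 (MUL): [-8, 3, -79, 86, 25, -11, 6, -79, 34, -17, -855]
step 14 (SWAP): [-8, 3, -79, 86, 25, -11, 6, -79, 34, -855, -17]

[-8, 3, -79, 86, 25, -11, 6, -79, 34, -855, -17]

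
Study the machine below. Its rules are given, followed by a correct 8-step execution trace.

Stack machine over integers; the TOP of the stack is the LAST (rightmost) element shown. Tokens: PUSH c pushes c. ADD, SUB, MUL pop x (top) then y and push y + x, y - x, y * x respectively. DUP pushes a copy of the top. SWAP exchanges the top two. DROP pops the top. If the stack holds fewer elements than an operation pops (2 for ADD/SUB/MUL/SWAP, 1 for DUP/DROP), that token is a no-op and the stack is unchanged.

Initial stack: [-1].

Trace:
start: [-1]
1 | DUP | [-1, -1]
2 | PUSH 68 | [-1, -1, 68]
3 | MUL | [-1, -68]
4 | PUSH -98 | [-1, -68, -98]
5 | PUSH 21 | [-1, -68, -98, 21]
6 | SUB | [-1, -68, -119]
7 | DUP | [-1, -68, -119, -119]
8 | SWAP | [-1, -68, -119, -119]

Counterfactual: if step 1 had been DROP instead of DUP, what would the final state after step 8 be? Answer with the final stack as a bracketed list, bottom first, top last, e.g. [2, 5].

(re-executing from step 1 with the substitution; state before step 1: [-1])
1 | DROP | []
2 | PUSH 68 | [68]
3 | MUL | [68]
4 | PUSH -98 | [68, -98]
5 | PUSH 21 | [68, -98, 21]
6 | SUB | [68, -119]
7 | DUP | [68, -119, -119]
8 | SWAP | [68, -119, -119]

[68, -119, -119]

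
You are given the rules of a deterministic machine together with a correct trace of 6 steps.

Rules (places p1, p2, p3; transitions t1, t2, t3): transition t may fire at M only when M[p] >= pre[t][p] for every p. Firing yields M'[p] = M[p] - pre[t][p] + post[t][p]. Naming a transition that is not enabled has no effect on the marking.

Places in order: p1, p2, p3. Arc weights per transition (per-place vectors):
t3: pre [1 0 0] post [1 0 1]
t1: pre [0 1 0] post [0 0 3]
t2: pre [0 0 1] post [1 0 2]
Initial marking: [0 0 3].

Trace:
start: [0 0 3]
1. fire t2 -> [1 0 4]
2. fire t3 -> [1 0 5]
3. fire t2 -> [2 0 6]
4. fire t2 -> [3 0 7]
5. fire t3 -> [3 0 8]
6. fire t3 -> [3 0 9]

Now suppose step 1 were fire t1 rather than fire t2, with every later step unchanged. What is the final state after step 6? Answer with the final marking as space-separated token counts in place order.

(re-executing from step 1 with the substitution; state before step 1: [0 0 3])
1. fire t1 -> [0 0 3]
2. fire t3 -> [0 0 3]
3. fire t2 -> [1 0 4]
4. fire t2 -> [2 0 5]
5. fire t3 -> [2 0 6]
6. fire t3 -> [2 0 7]

2 0 7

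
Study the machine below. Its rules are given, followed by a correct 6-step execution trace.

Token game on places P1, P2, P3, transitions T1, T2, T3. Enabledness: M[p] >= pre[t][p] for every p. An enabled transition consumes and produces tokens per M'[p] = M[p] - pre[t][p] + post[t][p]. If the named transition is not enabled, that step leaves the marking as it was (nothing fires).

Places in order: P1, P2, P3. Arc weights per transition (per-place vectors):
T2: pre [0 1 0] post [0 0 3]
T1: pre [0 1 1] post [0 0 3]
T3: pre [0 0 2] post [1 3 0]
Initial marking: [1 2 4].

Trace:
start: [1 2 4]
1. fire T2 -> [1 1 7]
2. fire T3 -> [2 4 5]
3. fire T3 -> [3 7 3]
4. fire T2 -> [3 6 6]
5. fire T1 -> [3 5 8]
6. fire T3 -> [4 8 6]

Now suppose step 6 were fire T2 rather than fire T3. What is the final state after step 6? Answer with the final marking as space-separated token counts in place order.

3 4 11

(re-executing from step 6 with the substitution; state before step 6: [3 5 8])
6. fire T2 -> [3 4 11]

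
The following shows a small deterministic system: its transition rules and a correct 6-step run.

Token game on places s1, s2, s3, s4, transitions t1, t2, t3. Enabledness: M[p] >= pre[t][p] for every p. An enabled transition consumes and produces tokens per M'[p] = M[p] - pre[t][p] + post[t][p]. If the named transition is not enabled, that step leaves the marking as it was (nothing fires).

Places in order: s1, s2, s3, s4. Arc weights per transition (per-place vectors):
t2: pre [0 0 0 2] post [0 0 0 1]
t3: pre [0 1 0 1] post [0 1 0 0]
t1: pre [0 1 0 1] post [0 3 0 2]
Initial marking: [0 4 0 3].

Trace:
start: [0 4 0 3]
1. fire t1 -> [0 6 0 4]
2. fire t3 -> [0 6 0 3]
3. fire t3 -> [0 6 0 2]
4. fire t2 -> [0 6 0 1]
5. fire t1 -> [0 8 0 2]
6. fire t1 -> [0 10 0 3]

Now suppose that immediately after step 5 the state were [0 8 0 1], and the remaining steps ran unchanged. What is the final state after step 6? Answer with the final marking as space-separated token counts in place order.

0 10 0 2

state after step 5 := [0 8 0 1]
6. fire t1 -> [0 10 0 2]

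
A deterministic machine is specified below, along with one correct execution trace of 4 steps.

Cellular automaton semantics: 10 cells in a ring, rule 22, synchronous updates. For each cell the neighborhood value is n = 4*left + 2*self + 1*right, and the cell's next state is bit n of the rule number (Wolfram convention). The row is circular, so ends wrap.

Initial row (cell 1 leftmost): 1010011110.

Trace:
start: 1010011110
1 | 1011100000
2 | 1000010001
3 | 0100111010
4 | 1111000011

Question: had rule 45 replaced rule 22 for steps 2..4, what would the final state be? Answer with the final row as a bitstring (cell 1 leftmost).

(re-executing steps 2..4 under rule 45; state before step 2: 1011100000)
2 | 1110001110
3 | 1000101001
4 | 0010111001

0010111001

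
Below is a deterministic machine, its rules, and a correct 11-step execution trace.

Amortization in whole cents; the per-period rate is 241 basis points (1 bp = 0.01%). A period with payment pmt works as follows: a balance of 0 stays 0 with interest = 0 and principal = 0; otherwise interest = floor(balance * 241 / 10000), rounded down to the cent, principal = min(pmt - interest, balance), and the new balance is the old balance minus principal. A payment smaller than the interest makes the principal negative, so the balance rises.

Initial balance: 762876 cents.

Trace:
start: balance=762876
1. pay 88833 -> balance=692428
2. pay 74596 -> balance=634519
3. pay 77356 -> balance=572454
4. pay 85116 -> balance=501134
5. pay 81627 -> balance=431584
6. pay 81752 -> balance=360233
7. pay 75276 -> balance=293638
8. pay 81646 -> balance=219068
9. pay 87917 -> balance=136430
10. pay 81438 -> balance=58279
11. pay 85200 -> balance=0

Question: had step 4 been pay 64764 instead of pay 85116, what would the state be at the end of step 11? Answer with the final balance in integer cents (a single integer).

(re-executing from step 4 with the substitution; state before step 4: balance=572454)
4. pay 64764 -> balance=521486
5. pay 81627 -> balance=452426
6. pay 81752 -> balance=381577
7. pay 75276 -> balance=315497
8. pay 81646 -> balance=241454
9. pay 87917 -> balance=159356
10. pay 81438 -> balance=81758
11. pay 85200 -> balance=0

0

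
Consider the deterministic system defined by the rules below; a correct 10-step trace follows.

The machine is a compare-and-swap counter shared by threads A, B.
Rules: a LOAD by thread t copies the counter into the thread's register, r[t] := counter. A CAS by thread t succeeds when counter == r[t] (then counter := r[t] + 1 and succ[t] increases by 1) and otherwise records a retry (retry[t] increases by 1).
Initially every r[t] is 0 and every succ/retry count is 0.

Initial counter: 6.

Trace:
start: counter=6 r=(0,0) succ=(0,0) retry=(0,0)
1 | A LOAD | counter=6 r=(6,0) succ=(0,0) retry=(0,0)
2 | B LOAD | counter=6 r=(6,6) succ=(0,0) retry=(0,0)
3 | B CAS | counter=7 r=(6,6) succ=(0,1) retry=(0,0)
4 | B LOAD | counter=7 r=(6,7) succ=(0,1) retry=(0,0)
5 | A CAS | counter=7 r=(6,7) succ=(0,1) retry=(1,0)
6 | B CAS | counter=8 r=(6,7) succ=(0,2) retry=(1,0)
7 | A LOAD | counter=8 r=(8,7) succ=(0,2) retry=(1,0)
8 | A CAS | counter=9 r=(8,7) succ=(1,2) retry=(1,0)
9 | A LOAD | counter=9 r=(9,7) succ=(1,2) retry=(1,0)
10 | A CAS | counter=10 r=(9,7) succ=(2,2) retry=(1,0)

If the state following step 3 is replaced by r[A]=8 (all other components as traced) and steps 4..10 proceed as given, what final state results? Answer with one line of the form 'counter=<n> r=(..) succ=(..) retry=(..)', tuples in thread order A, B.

state after step 3 := counter=7 r=(8,6) succ=(0,1) retry=(0,0)
4 | B LOAD | counter=7 r=(8,7) succ=(0,1) retry=(0,0)
5 | A CAS | counter=7 r=(8,7) succ=(0,1) retry=(1,0)
6 | B CAS | counter=8 r=(8,7) succ=(0,2) retry=(1,0)
7 | A LOAD | counter=8 r=(8,7) succ=(0,2) retry=(1,0)
8 | A CAS | counter=9 r=(8,7) succ=(1,2) retry=(1,0)
9 | A LOAD | counter=9 r=(9,7) succ=(1,2) retry=(1,0)
10 | A CAS | counter=10 r=(9,7) succ=(2,2) retry=(1,0)

counter=10 r=(9,7) succ=(2,2) retry=(1,0)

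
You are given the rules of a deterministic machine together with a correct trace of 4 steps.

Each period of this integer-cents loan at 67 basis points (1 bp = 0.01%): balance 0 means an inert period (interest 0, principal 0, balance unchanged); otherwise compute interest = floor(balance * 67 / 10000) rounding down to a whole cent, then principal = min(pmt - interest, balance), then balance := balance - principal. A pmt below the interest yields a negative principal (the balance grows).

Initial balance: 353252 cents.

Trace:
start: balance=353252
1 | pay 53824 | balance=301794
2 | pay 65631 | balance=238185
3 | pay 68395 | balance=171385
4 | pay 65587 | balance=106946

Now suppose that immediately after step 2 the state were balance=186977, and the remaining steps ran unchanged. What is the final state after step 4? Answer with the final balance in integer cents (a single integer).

state after step 2 := balance=186977
3 | pay 68395 | balance=119834
4 | pay 65587 | balance=55049

55049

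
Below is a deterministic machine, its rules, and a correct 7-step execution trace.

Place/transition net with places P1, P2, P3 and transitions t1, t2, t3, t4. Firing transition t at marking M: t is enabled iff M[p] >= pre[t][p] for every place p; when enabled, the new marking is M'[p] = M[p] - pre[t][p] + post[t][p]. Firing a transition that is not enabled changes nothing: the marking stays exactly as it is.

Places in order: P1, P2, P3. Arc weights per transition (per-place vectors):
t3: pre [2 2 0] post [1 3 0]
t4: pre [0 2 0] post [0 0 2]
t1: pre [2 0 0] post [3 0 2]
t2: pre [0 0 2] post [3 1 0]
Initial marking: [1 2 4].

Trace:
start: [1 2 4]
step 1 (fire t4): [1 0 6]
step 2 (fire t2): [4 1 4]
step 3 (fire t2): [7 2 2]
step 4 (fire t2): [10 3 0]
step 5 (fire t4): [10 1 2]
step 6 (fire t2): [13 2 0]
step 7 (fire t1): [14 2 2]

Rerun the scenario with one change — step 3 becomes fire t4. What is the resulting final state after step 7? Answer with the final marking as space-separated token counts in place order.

11 1 4

(re-executing from step 3 with the substitution; state before step 3: [4 1 4])
step 3 (fire t4): [4 1 4]
step 4 (fire t2): [7 2 2]
step 5 (fire t4): [7 0 4]
step 6 (fire t2): [10 1 2]
step 7 (fire t1): [11 1 4]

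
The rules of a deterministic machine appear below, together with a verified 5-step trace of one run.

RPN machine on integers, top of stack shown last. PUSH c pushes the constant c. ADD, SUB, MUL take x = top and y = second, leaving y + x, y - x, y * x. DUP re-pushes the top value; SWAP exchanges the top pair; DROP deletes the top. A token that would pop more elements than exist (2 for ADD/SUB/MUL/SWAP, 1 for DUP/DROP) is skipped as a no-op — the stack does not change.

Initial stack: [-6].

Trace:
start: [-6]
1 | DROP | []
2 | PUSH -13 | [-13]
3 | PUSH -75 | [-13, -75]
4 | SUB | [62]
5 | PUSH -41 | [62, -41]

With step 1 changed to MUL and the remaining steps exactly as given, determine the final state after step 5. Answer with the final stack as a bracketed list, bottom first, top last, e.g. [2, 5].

[-6, 62, -41]

(re-executing from step 1 with the substitution; state before step 1: [-6])
1 | MUL | [-6]
2 | PUSH -13 | [-6, -13]
3 | PUSH -75 | [-6, -13, -75]
4 | SUB | [-6, 62]
5 | PUSH -41 | [-6, 62, -41]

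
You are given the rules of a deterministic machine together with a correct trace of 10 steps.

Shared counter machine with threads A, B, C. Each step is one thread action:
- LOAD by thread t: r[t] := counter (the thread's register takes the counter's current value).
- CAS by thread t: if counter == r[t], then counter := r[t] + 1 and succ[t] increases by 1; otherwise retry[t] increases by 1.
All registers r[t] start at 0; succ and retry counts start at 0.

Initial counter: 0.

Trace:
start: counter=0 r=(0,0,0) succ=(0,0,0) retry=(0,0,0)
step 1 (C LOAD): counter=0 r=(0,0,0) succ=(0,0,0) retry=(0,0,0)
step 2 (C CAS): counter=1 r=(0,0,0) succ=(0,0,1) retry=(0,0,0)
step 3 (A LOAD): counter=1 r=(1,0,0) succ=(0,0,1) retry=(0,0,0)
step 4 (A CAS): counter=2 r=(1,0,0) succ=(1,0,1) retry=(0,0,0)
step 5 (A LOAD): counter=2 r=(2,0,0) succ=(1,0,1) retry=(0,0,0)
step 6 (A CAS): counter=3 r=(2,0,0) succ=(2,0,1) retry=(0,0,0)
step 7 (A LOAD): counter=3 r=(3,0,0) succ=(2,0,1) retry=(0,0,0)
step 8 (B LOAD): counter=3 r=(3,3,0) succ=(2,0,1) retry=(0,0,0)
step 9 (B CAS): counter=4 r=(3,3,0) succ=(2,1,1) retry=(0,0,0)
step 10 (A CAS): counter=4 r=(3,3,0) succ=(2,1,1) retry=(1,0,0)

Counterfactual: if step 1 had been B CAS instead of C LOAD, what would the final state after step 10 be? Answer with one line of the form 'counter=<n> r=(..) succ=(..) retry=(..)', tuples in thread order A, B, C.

counter=4 r=(3,3,0) succ=(2,2,0) retry=(1,0,1)

(re-executing from step 1 with the substitution; state before step 1: counter=0 r=(0,0,0) succ=(0,0,0) retry=(0,0,0))
step 1 (B CAS): counter=1 r=(0,0,0) succ=(0,1,0) retry=(0,0,0)
step 2 (C CAS): counter=1 r=(0,0,0) succ=(0,1,0) retry=(0,0,1)
step 3 (A LOAD): counter=1 r=(1,0,0) succ=(0,1,0) retry=(0,0,1)
step 4 (A CAS): counter=2 r=(1,0,0) succ=(1,1,0) retry=(0,0,1)
step 5 (A LOAD): counter=2 r=(2,0,0) succ=(1,1,0) retry=(0,0,1)
step 6 (A CAS): counter=3 r=(2,0,0) succ=(2,1,0) retry=(0,0,1)
step 7 (A LOAD): counter=3 r=(3,0,0) succ=(2,1,0) retry=(0,0,1)
step 8 (B LOAD): counter=3 r=(3,3,0) succ=(2,1,0) retry=(0,0,1)
step 9 (B CAS): counter=4 r=(3,3,0) succ=(2,2,0) retry=(0,0,1)
step 10 (A CAS): counter=4 r=(3,3,0) succ=(2,2,0) retry=(1,0,1)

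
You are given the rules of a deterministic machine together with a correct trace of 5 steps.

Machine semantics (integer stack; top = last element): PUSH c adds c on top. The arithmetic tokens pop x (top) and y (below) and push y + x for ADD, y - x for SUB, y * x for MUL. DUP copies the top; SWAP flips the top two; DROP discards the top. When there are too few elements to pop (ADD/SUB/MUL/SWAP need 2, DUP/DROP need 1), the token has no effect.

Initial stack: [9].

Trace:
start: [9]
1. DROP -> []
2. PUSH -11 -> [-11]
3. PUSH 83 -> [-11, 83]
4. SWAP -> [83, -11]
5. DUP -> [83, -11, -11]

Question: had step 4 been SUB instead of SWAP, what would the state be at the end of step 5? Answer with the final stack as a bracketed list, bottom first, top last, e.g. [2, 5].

[-94, -94]

(re-executing from step 4 with the substitution; state before step 4: [-11, 83])
4. SUB -> [-94]
5. DUP -> [-94, -94]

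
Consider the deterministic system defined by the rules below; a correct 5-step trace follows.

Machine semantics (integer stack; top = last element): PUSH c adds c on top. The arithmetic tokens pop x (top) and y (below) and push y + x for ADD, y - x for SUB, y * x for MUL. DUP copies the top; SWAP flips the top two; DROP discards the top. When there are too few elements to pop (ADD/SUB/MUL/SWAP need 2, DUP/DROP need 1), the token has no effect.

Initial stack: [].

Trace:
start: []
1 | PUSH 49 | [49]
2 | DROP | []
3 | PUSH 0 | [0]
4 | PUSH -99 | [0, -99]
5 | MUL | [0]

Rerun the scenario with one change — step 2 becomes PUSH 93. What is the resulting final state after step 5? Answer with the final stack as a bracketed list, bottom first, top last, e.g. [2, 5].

(re-executing from step 2 with the substitution; state before step 2: [49])
2 | PUSH 93 | [49, 93]
3 | PUSH 0 | [49, 93, 0]
4 | PUSH -99 | [49, 93, 0, -99]
5 | MUL | [49, 93, 0]

[49, 93, 0]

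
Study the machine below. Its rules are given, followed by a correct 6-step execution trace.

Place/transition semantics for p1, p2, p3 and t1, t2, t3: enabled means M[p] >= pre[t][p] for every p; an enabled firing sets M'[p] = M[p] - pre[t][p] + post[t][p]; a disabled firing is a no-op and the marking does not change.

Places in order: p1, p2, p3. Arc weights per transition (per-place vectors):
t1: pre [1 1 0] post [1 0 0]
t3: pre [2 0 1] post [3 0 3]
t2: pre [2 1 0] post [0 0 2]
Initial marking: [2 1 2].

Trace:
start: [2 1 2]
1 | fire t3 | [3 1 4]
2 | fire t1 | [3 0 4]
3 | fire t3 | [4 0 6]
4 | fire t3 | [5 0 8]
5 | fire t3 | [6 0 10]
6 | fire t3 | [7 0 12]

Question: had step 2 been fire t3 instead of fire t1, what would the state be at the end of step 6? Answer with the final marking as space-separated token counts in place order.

(re-executing from step 2 with the substitution; state before step 2: [3 1 4])
2 | fire t3 | [4 1 6]
3 | fire t3 | [5 1 8]
4 | fire t3 | [6 1 10]
5 | fire t3 | [7 1 12]
6 | fire t3 | [8 1 14]

8 1 14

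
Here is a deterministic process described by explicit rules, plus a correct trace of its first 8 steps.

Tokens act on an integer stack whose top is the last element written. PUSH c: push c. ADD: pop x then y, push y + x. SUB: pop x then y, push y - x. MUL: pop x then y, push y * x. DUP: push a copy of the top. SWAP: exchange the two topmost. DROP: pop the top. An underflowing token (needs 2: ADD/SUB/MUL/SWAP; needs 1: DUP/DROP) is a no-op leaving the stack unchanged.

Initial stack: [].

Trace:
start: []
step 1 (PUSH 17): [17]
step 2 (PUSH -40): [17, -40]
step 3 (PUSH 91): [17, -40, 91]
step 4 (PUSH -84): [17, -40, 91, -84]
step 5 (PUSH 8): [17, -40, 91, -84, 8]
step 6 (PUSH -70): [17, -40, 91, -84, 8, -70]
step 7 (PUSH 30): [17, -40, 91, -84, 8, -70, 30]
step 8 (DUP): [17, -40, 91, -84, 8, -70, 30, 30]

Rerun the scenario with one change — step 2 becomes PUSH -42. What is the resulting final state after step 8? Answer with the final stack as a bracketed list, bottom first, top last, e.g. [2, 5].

[17, -42, 91, -84, 8, -70, 30, 30]

(re-executing from step 2 with the substitution; state before step 2: [17])
step 2 (PUSH -42): [17, -42]
step 3 (PUSH 91): [17, -42, 91]
step 4 (PUSH -84): [17, -42, 91, -84]
step 5 (PUSH 8): [17, -42, 91, -84, 8]
step 6 (PUSH -70): [17, -42, 91, -84, 8, -70]
step 7 (PUSH 30): [17, -42, 91, -84, 8, -70, 30]
step 8 (DUP): [17, -42, 91, -84, 8, -70, 30, 30]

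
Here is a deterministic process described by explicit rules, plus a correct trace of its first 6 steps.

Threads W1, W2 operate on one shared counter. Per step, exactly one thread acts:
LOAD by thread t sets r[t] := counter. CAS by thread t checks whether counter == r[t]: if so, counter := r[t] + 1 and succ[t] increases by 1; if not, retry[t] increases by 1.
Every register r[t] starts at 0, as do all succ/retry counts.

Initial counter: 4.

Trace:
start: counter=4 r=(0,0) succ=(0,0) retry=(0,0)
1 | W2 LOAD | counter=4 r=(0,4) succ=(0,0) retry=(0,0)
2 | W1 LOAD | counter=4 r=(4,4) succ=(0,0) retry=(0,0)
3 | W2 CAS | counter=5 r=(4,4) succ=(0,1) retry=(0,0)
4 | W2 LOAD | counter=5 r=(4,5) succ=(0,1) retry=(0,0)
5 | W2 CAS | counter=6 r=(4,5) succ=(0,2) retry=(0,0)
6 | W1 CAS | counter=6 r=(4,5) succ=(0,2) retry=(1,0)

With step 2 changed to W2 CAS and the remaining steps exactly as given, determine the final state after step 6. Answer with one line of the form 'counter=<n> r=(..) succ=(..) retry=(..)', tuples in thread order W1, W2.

counter=6 r=(0,5) succ=(0,2) retry=(1,1)

(re-executing from step 2 with the substitution; state before step 2: counter=4 r=(0,4) succ=(0,0) retry=(0,0))
2 | W2 CAS | counter=5 r=(0,4) succ=(0,1) retry=(0,0)
3 | W2 CAS | counter=5 r=(0,4) succ=(0,1) retry=(0,1)
4 | W2 LOAD | counter=5 r=(0,5) succ=(0,1) retry=(0,1)
5 | W2 CAS | counter=6 r=(0,5) succ=(0,2) retry=(0,1)
6 | W1 CAS | counter=6 r=(0,5) succ=(0,2) retry=(1,1)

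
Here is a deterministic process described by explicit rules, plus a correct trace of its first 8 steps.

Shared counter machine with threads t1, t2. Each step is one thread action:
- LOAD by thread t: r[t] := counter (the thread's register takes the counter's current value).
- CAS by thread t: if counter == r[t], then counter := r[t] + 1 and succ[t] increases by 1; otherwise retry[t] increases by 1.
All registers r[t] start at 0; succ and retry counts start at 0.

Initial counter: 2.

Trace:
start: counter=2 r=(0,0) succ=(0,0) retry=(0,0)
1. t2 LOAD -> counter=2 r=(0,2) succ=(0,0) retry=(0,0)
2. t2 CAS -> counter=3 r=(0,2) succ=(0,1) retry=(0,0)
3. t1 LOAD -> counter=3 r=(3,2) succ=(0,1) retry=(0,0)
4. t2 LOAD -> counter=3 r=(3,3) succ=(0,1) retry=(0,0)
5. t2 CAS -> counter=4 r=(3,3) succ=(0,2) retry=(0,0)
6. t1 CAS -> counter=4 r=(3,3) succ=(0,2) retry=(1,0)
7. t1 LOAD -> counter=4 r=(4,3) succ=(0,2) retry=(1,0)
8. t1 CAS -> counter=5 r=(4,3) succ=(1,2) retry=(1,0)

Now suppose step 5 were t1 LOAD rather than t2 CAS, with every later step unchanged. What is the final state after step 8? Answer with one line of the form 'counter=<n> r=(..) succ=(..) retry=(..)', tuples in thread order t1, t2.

counter=5 r=(4,3) succ=(2,1) retry=(0,0)

(re-executing from step 5 with the substitution; state before step 5: counter=3 r=(3,3) succ=(0,1) retry=(0,0))
5. t1 LOAD -> counter=3 r=(3,3) succ=(0,1) retry=(0,0)
6. t1 CAS -> counter=4 r=(3,3) succ=(1,1) retry=(0,0)
7. t1 LOAD -> counter=4 r=(4,3) succ=(1,1) retry=(0,0)
8. t1 CAS -> counter=5 r=(4,3) succ=(2,1) retry=(0,0)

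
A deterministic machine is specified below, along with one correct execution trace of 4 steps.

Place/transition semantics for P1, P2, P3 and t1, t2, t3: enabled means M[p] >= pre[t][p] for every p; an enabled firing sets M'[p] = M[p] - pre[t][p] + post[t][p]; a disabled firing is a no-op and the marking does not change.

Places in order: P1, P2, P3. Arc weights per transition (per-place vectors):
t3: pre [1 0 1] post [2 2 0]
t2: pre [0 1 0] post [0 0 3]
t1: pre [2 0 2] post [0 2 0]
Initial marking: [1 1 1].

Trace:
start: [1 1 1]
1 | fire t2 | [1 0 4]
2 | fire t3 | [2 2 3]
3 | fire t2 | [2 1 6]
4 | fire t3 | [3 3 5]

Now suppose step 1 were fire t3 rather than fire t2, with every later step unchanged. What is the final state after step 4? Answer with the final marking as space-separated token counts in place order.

(re-executing from step 1 with the substitution; state before step 1: [1 1 1])
1 | fire t3 | [2 3 0]
2 | fire t3 | [2 3 0]
3 | fire t2 | [2 2 3]
4 | fire t3 | [3 4 2]

3 4 2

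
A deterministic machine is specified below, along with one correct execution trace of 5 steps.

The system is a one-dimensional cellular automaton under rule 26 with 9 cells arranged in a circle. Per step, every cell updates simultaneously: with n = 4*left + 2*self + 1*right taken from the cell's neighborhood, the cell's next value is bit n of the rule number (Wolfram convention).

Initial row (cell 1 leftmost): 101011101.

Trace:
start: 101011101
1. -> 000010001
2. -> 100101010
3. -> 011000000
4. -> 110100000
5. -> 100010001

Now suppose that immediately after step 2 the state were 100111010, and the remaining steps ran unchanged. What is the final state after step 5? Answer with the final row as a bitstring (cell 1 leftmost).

101101001

state after step 2 := 100111010
3. -> 011100000
4. -> 110010000
5. -> 101101001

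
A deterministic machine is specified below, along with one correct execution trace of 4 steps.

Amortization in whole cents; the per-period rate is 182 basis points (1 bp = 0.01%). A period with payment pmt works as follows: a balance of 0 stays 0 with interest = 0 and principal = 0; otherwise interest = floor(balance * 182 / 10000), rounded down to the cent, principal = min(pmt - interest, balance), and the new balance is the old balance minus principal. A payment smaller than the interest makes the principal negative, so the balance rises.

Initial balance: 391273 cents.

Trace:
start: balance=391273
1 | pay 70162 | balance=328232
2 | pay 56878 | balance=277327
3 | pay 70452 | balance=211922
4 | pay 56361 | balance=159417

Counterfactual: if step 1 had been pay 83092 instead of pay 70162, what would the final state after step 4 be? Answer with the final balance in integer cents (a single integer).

(re-executing from step 1 with the substitution; state before step 1: balance=391273)
1 | pay 83092 | balance=315302
2 | pay 56878 | balance=264162
3 | pay 70452 | balance=198517
4 | pay 56361 | balance=145769

145769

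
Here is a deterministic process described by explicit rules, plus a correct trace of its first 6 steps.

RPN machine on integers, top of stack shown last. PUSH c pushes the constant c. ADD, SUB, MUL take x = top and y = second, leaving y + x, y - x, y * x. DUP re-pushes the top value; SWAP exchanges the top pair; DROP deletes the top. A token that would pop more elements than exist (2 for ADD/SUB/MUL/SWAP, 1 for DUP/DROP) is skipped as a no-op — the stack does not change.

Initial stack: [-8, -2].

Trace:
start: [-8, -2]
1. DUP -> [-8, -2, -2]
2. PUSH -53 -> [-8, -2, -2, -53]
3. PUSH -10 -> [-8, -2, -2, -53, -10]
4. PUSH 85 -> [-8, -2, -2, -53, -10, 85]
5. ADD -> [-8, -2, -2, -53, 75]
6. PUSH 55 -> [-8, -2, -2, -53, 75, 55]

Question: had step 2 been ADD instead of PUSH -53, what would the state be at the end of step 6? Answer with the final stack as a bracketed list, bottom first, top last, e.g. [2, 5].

[-8, -4, 75, 55]

(re-executing from step 2 with the substitution; state before step 2: [-8, -2, -2])
2. ADD -> [-8, -4]
3. PUSH -10 -> [-8, -4, -10]
4. PUSH 85 -> [-8, -4, -10, 85]
5. ADD -> [-8, -4, 75]
6. PUSH 55 -> [-8, -4, 75, 55]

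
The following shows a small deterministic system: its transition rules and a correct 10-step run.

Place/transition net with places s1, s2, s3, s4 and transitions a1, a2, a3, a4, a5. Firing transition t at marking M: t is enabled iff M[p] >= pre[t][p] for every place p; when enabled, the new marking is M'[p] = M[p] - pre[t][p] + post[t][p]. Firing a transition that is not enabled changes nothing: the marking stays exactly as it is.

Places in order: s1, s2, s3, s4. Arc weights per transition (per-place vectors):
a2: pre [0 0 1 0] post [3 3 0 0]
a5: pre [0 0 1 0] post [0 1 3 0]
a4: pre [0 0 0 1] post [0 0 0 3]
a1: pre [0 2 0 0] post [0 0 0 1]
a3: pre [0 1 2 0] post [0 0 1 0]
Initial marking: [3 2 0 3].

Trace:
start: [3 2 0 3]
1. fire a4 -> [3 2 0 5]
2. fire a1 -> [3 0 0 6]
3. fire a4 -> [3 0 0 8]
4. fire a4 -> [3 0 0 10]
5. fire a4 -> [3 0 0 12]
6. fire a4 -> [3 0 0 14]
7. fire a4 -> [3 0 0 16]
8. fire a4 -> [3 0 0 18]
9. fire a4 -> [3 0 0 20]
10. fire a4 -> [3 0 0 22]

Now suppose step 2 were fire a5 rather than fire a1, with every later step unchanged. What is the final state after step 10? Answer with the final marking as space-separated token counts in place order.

(re-executing from step 2 with the substitution; state before step 2: [3 2 0 5])
2. fire a5 -> [3 2 0 5]
3. fire a4 -> [3 2 0 7]
4. fire a4 -> [3 2 0 9]
5. fire a4 -> [3 2 0 11]
6. fire a4 -> [3 2 0 13]
7. fire a4 -> [3 2 0 15]
8. fire a4 -> [3 2 0 17]
9. fire a4 -> [3 2 0 19]
10. fire a4 -> [3 2 0 21]

3 2 0 21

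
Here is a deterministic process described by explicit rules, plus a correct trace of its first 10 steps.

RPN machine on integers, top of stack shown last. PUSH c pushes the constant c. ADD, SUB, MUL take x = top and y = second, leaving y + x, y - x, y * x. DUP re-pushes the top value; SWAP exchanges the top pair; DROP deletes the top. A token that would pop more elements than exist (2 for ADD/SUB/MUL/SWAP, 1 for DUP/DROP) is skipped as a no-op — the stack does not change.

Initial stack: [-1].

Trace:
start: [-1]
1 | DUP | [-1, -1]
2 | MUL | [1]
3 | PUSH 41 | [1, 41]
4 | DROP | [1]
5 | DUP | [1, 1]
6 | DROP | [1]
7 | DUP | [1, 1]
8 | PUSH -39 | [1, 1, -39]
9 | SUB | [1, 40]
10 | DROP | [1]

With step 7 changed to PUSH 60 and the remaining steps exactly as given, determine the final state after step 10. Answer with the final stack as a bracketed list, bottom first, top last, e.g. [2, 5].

(re-executing from step 7 with the substitution; state before step 7: [1])
7 | PUSH 60 | [1, 60]
8 | PUSH -39 | [1, 60, -39]
9 | SUB | [1, 99]
10 | DROP | [1]

[1]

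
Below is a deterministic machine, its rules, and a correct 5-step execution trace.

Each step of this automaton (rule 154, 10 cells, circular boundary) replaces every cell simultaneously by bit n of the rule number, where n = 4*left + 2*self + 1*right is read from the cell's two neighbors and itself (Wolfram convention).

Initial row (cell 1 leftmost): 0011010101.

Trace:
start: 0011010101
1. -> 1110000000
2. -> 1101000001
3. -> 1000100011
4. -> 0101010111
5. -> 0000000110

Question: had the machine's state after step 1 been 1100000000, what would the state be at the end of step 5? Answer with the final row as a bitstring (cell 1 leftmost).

state after step 1 := 1100000000
2. -> 1010000001
3. -> 0001000011
4. -> 1010100110
5. -> 0000011100

0000011100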